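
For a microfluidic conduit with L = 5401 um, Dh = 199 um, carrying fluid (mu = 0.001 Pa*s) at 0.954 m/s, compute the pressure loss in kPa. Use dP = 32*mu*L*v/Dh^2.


Step 1: Convert to SI: L = 5401e-6 m, Dh = 199e-6 m
Step 2: dP = 32 * 0.001 * 5401e-6 * 0.954 / (199e-6)^2
Step 3: dP = 4163.57 Pa
Step 4: Convert to kPa: dP = 4.16 kPa


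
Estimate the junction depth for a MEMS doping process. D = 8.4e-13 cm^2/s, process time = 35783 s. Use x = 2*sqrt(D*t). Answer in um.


Step 1: Compute D*t = 8.4e-13 * 35783 = 3.005772e-08 cm^2
Step 2: sqrt(D*t) = 1.73372e-04 cm
Step 3: x = 2 * 1.73372e-04 cm = 3.46744e-04 cm
Step 4: Convert to um (1 cm = 1e4 um): x = 3.467 um


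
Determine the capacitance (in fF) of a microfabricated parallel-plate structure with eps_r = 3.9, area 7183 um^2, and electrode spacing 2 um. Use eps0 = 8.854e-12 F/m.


Step 1: Convert area to m^2: A = 7183e-12 m^2
Step 2: Convert gap to m: d = 2e-6 m
Step 3: C = eps0 * eps_r * A / d
C = 8.854e-12 * 3.9 * 7183e-12 / 2e-6
Step 4: Convert to fF (multiply by 1e15).
C = 124.02 fF


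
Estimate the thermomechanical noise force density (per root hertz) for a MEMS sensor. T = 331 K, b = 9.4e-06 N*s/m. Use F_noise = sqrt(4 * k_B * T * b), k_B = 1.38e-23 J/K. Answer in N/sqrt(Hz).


Step 1: Compute 4 * k_B * T * b
= 4 * 1.38e-23 * 331 * 9.4e-06
= 1.7175e-25 N^2/Hz
Step 2: F_noise = sqrt(1.7175e-25)
F_noise = 4.14e-13 N/sqrt(Hz)


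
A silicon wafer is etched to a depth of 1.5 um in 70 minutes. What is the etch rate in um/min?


Step 1: Etch rate = depth / time
Step 2: rate = 1.5 / 70
rate = 0.021 um/min


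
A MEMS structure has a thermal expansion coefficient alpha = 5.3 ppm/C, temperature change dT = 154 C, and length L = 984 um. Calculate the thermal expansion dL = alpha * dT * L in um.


Step 1: Convert CTE: alpha = 5.3 ppm/C = 5.3e-6 /C
Step 2: dL = 5.3e-6 * 154 * 984
dL = 0.8031 um


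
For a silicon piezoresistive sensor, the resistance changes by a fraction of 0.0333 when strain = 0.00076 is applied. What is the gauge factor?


Step 1: Identify values.
dR/R = 0.0333, strain = 0.00076
Step 2: GF = (dR/R) / strain = 0.0333 / 0.00076
GF = 43.8


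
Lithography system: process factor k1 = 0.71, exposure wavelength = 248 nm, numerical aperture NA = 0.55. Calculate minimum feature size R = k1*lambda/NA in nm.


Step 1: Identify values: k1 = 0.71, lambda = 248 nm, NA = 0.55
Step 2: R = k1 * lambda / NA
R = 0.71 * 248 / 0.55
R = 320.1 nm


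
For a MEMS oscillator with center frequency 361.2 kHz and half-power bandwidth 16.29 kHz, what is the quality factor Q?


Step 1: Q = f0 / bandwidth
Step 2: Q = 361.2 / 16.29
Q = 22.2


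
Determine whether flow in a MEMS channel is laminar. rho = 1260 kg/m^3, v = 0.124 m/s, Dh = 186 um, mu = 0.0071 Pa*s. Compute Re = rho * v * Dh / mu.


Step 1: Convert Dh to meters: Dh = 186e-6 m
Step 2: Re = rho * v * Dh / mu
Re = 1260 * 0.124 * 186e-6 / 0.0071
Re = 4.093
Since Re = 4.093 is below ~2300, the flow is laminar.


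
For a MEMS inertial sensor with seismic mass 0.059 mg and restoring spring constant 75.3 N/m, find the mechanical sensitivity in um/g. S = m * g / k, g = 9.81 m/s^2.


Step 1: Convert mass: m = 0.059 mg = 5.90e-08 kg
Step 2: S = m * g / k = 5.90e-08 * 9.81 / 75.3
Step 3: S = 7.69e-09 m/g
Step 4: Convert to um/g: S = 0.008 um/g


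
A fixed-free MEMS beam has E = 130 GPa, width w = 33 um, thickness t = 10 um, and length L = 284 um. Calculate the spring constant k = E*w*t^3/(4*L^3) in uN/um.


Step 1: Convert E to consistent units (1 GPa = 1000 uN/um^2).
E = 130 GPa = 130000 uN/um^2
Step 2: Compute t^3 = 10^3 = 1000
Step 3: Compute L^3 = 284^3 = 22906304
Step 4: k = 130000 * 33 * 1000 / (4 * 22906304)
k = 46.8212 uN/um


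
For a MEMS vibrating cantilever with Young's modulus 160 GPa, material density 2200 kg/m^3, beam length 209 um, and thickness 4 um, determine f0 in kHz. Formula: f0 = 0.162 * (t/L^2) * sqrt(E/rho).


Step 1: Convert units to SI.
t_SI = 4e-6 m, L_SI = 209e-6 m
Step 2: Calculate sqrt(E/rho).
sqrt(160e9 / 2200) = 8528.03 m/s
Step 3: Compute f0.
f0 = 0.162 * 4e-6 / (209e-6)^2 * 8528.03 = 126511.8 Hz = 126.51 kHz


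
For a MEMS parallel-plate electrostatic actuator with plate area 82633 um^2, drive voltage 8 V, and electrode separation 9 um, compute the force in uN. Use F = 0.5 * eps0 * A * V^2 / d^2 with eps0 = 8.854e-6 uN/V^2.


Step 1: Identify parameters.
eps0 = 8.854e-6 uN/V^2, A = 82633 um^2, V = 8 V, d = 9 um
Step 2: Compute V^2 = 8^2 = 64
Step 3: Compute d^2 = 9^2 = 81
Step 4: F = 0.5 * 8.854e-6 * 82633 * 64 / 81
F = 0.289 uN


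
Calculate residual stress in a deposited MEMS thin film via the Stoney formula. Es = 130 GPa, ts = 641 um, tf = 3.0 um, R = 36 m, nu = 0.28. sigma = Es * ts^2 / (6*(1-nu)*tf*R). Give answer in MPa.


Step 1: Compute numerator: Es * ts^2 = 130 * 641^2 = 53414530 (GPa*um^2)
Step 2: Compute denominator (R in um): 6*(1-nu)*tf*R = 6*0.72*3.0*36e6 = 466560000.0 (um^2)
Step 3: sigma (GPa) = 53414530 / 466560000.0 = 1.14486e-01 GPa
Step 4: Convert to MPa (x1000): sigma = 114.5 MPa


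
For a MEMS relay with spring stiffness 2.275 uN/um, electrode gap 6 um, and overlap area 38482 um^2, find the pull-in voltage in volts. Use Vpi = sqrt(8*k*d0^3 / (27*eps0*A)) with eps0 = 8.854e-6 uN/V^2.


Step 1: Compute numerator: 8 * k * d0^3 = 8 * 2.275 * 6^3 = 3931.2
Step 2: Compute denominator: 27 * eps0 * A = 27 * 8.854e-6 * 38482 = 9.19943
Step 3: Vpi = sqrt(3931.2 / 9.19943)
Vpi = 20.67 V


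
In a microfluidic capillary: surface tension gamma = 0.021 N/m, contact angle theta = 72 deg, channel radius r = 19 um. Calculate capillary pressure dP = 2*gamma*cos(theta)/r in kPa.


Step 1: cos(72 deg) = 0.309
Step 2: Convert r to m: r = 19e-6 m
Step 3: dP = 2 * 0.021 * 0.309 / 19e-6 = 683.1 Pa
Step 4: Convert Pa to kPa (divide by 1000).
dP = 0.68 kPa


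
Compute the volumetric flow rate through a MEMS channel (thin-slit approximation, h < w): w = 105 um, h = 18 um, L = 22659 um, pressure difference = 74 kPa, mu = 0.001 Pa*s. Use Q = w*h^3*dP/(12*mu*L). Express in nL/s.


Step 1: Convert all dimensions to SI (meters).
w = 105e-6 m, h = 18e-6 m, L = 22659e-6 m, dP = 74e3 Pa
Step 2: Q = w * h^3 * dP / (12 * mu * L)
Q = 105e-6 * (18e-6)^3 * 74e3 / (12 * 0.001 * 22659e-6) = 1.6665431e-10 m^3/s
Step 3: Convert Q from m^3/s to nL/s (1 m^3 = 1e12 nL, so multiply by 1e12).
Q = 166.654 nL/s


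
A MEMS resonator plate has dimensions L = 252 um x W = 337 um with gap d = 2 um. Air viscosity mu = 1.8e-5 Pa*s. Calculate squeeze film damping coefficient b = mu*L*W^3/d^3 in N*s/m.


Step 1: Convert to SI.
L = 252e-6 m, W = 337e-6 m, d = 2e-6 m
Step 2: W^3 = (337e-6)^3 = 3.83e-11 m^3
Step 3: d^3 = (2e-6)^3 = 8.00e-18 m^3
Step 4: b = 1.8e-5 * 252e-6 * 3.83e-11 / 8.00e-18
b = 2.17e-02 N*s/m


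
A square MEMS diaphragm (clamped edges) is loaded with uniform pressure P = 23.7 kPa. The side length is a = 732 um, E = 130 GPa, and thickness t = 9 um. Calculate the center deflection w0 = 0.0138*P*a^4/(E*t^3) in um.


Step 1: Convert pressure to compatible units (E is in GPa, so P in GPa).
P = 23.7 kPa = 23.7e-6 GPa
Step 2: Compute numerator: 0.0138 * P * a^4.
a^4 = 732^4 = 287107358976
numerator = 0.0138 * 23.7e-6 * 287107358976 = 9.39013e+04
Step 3: Compute denominator: E * t^3 = 130 * 9^3 = 94770
Step 4: w0 = numerator / denominator = 9.39013e+04 / 94770 = 0.9908 um


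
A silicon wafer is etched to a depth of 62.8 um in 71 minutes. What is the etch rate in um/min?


Step 1: Etch rate = depth / time
Step 2: rate = 62.8 / 71
rate = 0.885 um/min


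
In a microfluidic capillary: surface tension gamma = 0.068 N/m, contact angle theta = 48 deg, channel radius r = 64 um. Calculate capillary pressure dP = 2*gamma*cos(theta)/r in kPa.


Step 1: cos(48 deg) = 0.6691
Step 2: Convert r to m: r = 64e-6 m
Step 3: dP = 2 * 0.068 * 0.6691 / 64e-6 = 1421.8 Pa
Step 4: Convert Pa to kPa (divide by 1000).
dP = 1.42 kPa


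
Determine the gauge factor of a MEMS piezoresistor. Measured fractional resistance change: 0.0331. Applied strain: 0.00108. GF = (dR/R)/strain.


Step 1: Identify values.
dR/R = 0.0331, strain = 0.00108
Step 2: GF = (dR/R) / strain = 0.0331 / 0.00108
GF = 30.6


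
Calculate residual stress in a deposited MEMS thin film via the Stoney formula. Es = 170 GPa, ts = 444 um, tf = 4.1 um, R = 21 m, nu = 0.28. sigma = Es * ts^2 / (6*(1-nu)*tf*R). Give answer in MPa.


Step 1: Compute numerator: Es * ts^2 = 170 * 444^2 = 33513120 (GPa*um^2)
Step 2: Compute denominator (R in um): 6*(1-nu)*tf*R = 6*0.72*4.1*21e6 = 371952000.0 (um^2)
Step 3: sigma (GPa) = 33513120 / 371952000.0 = 9.0101e-02 GPa
Step 4: Convert to MPa (x1000): sigma = 90.1 MPa


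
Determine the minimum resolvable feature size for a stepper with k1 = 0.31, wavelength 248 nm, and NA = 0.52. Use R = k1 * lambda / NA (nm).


Step 1: Identify values: k1 = 0.31, lambda = 248 nm, NA = 0.52
Step 2: R = k1 * lambda / NA
R = 0.31 * 248 / 0.52
R = 147.8 nm


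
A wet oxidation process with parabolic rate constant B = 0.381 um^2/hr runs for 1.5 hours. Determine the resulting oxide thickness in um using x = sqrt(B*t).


Step 1: Compute B*t = 0.381 * 1.5 = 0.5715
Step 2: x = sqrt(0.5715)
x = 0.756 um


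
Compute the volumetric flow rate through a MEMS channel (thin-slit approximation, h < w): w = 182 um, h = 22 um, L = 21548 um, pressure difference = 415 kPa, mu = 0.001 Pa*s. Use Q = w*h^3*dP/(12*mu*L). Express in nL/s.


Step 1: Convert all dimensions to SI (meters).
w = 182e-6 m, h = 22e-6 m, L = 21548e-6 m, dP = 415e3 Pa
Step 2: Q = w * h^3 * dP / (12 * mu * L)
Q = 182e-6 * (22e-6)^3 * 415e3 / (12 * 0.001 * 21548e-6) = 3.11027876e-09 m^3/s
Step 3: Convert Q from m^3/s to nL/s (1 m^3 = 1e12 nL, so multiply by 1e12).
Q = 3110.279 nL/s


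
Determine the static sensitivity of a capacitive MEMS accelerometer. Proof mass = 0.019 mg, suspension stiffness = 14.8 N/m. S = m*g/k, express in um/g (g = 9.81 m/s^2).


Step 1: Convert mass: m = 0.019 mg = 1.90e-08 kg
Step 2: S = m * g / k = 1.90e-08 * 9.81 / 14.8
Step 3: S = 1.26e-08 m/g
Step 4: Convert to um/g: S = 0.013 um/g


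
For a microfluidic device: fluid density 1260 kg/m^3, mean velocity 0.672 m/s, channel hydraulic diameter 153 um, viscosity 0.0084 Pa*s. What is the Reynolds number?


Step 1: Convert Dh to meters: Dh = 153e-6 m
Step 2: Re = rho * v * Dh / mu
Re = 1260 * 0.672 * 153e-6 / 0.0084
Re = 15.422


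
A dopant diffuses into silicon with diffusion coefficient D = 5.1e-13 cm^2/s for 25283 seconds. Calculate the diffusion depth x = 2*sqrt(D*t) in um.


Step 1: Compute D*t = 5.1e-13 * 25283 = 1.289433e-08 cm^2
Step 2: sqrt(D*t) = 1.13553e-04 cm
Step 3: x = 2 * 1.13553e-04 cm = 2.27106e-04 cm
Step 4: Convert to um (1 cm = 1e4 um): x = 2.271 um


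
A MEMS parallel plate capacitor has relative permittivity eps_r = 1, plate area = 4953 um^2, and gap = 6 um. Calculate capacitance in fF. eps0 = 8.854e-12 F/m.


Step 1: Convert area to m^2: A = 4953e-12 m^2
Step 2: Convert gap to m: d = 6e-6 m
Step 3: C = eps0 * eps_r * A / d
C = 8.854e-12 * 1 * 4953e-12 / 6e-6
Step 4: Convert to fF (multiply by 1e15).
C = 7.31 fF


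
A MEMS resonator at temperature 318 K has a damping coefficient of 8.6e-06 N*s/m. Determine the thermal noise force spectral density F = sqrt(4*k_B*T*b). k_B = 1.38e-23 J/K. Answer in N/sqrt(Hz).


Step 1: Compute 4 * k_B * T * b
= 4 * 1.38e-23 * 318 * 8.6e-06
= 1.5096e-25 N^2/Hz
Step 2: F_noise = sqrt(1.5096e-25)
F_noise = 3.89e-13 N/sqrt(Hz)


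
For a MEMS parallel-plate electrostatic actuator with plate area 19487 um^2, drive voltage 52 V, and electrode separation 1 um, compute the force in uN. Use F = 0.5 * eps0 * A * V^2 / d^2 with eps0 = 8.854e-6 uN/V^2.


Step 1: Identify parameters.
eps0 = 8.854e-6 uN/V^2, A = 19487 um^2, V = 52 V, d = 1 um
Step 2: Compute V^2 = 52^2 = 2704
Step 3: Compute d^2 = 1^2 = 1
Step 4: F = 0.5 * 8.854e-6 * 19487 * 2704 / 1
F = 233.271 uN


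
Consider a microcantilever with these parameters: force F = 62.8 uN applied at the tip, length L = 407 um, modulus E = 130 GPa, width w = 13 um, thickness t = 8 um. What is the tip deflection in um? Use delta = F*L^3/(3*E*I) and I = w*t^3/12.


Step 1: Calculate the second moment of area.
I = w * t^3 / 12 = 13 * 8^3 / 12 = 554.6667 um^4
Step 2: Convert E to consistent units (1 GPa = 1000 uN/um^2).
E = 130 GPa = 130000 uN/um^2
Step 3: Calculate tip deflection.
delta = F * L^3 / (3 * E * I)
delta = 62.8 * 407^3 / (3 * 130000 * 554.6667)
delta = 19.5725 um


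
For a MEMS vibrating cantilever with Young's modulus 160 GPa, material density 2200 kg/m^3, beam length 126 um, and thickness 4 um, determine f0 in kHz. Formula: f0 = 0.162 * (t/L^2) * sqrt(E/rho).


Step 1: Convert units to SI.
t_SI = 4e-6 m, L_SI = 126e-6 m
Step 2: Calculate sqrt(E/rho).
sqrt(160e9 / 2200) = 8528.03 m/s
Step 3: Compute f0.
f0 = 0.162 * 4e-6 / (126e-6)^2 * 8528.03 = 348082.9 Hz = 348.08 kHz


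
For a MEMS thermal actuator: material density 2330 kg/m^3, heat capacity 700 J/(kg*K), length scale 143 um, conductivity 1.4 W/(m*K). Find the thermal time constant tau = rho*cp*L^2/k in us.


Step 1: Convert L to m: L = 143e-6 m
Step 2: L^2 = (143e-6)^2 = 2.0449e-08 m^2
Step 3: tau = 2330 * 700 * 2.0449e-08 / 1.4 = 2.3823085e-02 s
Step 4: Convert to microseconds (multiply by 1e6).
tau = 23823.085 us


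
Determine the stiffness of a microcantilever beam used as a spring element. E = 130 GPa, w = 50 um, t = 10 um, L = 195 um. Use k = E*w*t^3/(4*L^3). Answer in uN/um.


Step 1: Convert E to consistent units (1 GPa = 1000 uN/um^2).
E = 130 GPa = 130000 uN/um^2
Step 2: Compute t^3 = 10^3 = 1000
Step 3: Compute L^3 = 195^3 = 7414875
Step 4: k = 130000 * 50 * 1000 / (4 * 7414875)
k = 219.1541 uN/um


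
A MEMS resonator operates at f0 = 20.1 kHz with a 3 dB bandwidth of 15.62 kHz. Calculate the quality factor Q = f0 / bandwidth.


Step 1: Q = f0 / bandwidth
Step 2: Q = 20.1 / 15.62
Q = 1.3


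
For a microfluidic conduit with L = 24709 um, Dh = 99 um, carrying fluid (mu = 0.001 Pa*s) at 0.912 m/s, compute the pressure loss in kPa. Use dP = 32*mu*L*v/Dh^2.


Step 1: Convert to SI: L = 24709e-6 m, Dh = 99e-6 m
Step 2: dP = 32 * 0.001 * 24709e-6 * 0.912 / (99e-6)^2
Step 3: dP = 73574.89 Pa
Step 4: Convert to kPa: dP = 73.57 kPa


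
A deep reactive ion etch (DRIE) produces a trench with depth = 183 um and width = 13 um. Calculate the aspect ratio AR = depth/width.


Step 1: AR = depth / width
Step 2: AR = 183 / 13
AR = 14.1


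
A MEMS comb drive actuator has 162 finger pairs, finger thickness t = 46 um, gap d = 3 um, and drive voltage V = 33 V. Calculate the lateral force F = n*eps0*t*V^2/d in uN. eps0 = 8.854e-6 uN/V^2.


Step 1: Parameters: n=162, eps0=8.854e-6 uN/V^2, t=46 um, V=33 V, d=3 um
Step 2: V^2 = 1089
Step 3: F = 162 * 8.854e-6 * 46 * 1089 / 3
F = 23.951 uN


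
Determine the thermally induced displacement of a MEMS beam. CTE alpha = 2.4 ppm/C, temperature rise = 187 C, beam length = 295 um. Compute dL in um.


Step 1: Convert CTE: alpha = 2.4 ppm/C = 2.4e-6 /C
Step 2: dL = 2.4e-6 * 187 * 295
dL = 0.1324 um


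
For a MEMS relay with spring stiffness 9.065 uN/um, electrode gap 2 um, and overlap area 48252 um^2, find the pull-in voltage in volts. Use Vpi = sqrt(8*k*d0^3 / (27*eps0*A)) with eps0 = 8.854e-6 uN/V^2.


Step 1: Compute numerator: 8 * k * d0^3 = 8 * 9.065 * 2^3 = 580.16
Step 2: Compute denominator: 27 * eps0 * A = 27 * 8.854e-6 * 48252 = 11.535027
Step 3: Vpi = sqrt(580.16 / 11.535027)
Vpi = 7.09 V


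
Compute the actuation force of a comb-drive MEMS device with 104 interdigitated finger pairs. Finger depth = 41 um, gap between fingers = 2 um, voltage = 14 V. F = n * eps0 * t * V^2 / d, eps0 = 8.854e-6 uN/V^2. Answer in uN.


Step 1: Parameters: n=104, eps0=8.854e-6 uN/V^2, t=41 um, V=14 V, d=2 um
Step 2: V^2 = 196
Step 3: F = 104 * 8.854e-6 * 41 * 196 / 2
F = 3.7 uN


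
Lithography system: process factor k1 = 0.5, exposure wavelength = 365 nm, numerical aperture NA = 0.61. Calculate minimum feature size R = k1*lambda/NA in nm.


Step 1: Identify values: k1 = 0.5, lambda = 365 nm, NA = 0.61
Step 2: R = k1 * lambda / NA
R = 0.5 * 365 / 0.61
R = 299.2 nm


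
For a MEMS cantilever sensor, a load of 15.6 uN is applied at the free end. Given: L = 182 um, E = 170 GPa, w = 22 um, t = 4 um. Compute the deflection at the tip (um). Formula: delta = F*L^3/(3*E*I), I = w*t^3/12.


Step 1: Calculate the second moment of area.
I = w * t^3 / 12 = 22 * 4^3 / 12 = 117.3333 um^4
Step 2: Convert E to consistent units (1 GPa = 1000 uN/um^2).
E = 170 GPa = 170000 uN/um^2
Step 3: Calculate tip deflection.
delta = F * L^3 / (3 * E * I)
delta = 15.6 * 182^3 / (3 * 170000 * 117.3333)
delta = 1.5716 um


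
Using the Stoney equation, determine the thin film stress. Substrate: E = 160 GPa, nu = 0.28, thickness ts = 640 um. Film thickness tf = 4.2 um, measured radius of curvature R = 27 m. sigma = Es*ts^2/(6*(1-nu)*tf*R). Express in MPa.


Step 1: Compute numerator: Es * ts^2 = 160 * 640^2 = 65536000 (GPa*um^2)
Step 2: Compute denominator (R in um): 6*(1-nu)*tf*R = 6*0.72*4.2*27e6 = 489888000.0 (um^2)
Step 3: sigma (GPa) = 65536000 / 489888000.0 = 1.33778e-01 GPa
Step 4: Convert to MPa (x1000): sigma = 133.8 MPa


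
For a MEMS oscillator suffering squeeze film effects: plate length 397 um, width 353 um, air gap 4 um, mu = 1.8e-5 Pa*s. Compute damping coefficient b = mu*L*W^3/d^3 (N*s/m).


Step 1: Convert to SI.
L = 397e-6 m, W = 353e-6 m, d = 4e-6 m
Step 2: W^3 = (353e-6)^3 = 4.40e-11 m^3
Step 3: d^3 = (4e-6)^3 = 6.40e-17 m^3
Step 4: b = 1.8e-5 * 397e-6 * 4.40e-11 / 6.40e-17
b = 4.91e-03 N*s/m


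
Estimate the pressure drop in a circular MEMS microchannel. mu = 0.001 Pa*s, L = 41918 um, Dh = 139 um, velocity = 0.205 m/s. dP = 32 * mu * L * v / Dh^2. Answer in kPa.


Step 1: Convert to SI: L = 41918e-6 m, Dh = 139e-6 m
Step 2: dP = 32 * 0.001 * 41918e-6 * 0.205 / (139e-6)^2
Step 3: dP = 14232.29 Pa
Step 4: Convert to kPa: dP = 14.23 kPa


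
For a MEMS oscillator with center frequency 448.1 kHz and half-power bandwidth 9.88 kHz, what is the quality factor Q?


Step 1: Q = f0 / bandwidth
Step 2: Q = 448.1 / 9.88
Q = 45.4


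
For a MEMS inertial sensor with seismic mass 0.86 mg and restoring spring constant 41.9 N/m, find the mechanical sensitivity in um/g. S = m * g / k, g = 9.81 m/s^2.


Step 1: Convert mass: m = 0.86 mg = 8.60e-07 kg
Step 2: S = m * g / k = 8.60e-07 * 9.81 / 41.9
Step 3: S = 2.01e-07 m/g
Step 4: Convert to um/g: S = 0.201 um/g


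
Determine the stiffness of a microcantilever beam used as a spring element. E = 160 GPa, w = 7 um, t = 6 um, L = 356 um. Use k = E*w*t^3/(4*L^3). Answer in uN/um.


Step 1: Convert E to consistent units (1 GPa = 1000 uN/um^2).
E = 160 GPa = 160000 uN/um^2
Step 2: Compute t^3 = 6^3 = 216
Step 3: Compute L^3 = 356^3 = 45118016
Step 4: k = 160000 * 7 * 216 / (4 * 45118016)
k = 1.3405 uN/um


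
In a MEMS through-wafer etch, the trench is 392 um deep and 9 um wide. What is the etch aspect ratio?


Step 1: AR = depth / width
Step 2: AR = 392 / 9
AR = 43.6


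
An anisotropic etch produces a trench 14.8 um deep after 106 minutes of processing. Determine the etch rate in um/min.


Step 1: Etch rate = depth / time
Step 2: rate = 14.8 / 106
rate = 0.14 um/min


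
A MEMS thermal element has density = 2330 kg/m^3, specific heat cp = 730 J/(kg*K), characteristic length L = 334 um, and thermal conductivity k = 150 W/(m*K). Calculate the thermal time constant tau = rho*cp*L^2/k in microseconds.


Step 1: Convert L to m: L = 334e-6 m
Step 2: L^2 = (334e-6)^2 = 1.11556e-07 m^2
Step 3: tau = 2330 * 730 * 1.11556e-07 / 150 = 1.26497067e-03 s
Step 4: Convert to microseconds (multiply by 1e6).
tau = 1264.971 us


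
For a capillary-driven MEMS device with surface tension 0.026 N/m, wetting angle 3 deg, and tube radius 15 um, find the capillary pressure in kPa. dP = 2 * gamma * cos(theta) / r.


Step 1: cos(3 deg) = 0.9986
Step 2: Convert r to m: r = 15e-6 m
Step 3: dP = 2 * 0.026 * 0.9986 / 15e-6 = 3461.8 Pa
Step 4: Convert Pa to kPa (divide by 1000).
dP = 3.46 kPa


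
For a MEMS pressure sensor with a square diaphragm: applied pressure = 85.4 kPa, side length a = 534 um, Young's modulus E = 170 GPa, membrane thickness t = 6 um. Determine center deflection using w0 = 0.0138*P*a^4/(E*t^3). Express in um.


Step 1: Convert pressure to compatible units (E is in GPa, so P in GPa).
P = 85.4 kPa = 85.4e-6 GPa
Step 2: Compute numerator: 0.0138 * P * a^4.
a^4 = 534^4 = 81313944336
numerator = 0.0138 * 85.4e-6 * 81313944336 = 9.583011e+04
Step 3: Compute denominator: E * t^3 = 170 * 6^3 = 36720
Step 4: w0 = numerator / denominator = 9.583011e+04 / 36720 = 2.6098 um


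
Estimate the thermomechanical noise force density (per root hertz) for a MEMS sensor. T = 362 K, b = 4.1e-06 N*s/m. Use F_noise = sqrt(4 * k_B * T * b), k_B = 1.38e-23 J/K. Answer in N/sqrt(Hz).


Step 1: Compute 4 * k_B * T * b
= 4 * 1.38e-23 * 362 * 4.1e-06
= 8.1928e-26 N^2/Hz
Step 2: F_noise = sqrt(8.1928e-26)
F_noise = 2.86e-13 N/sqrt(Hz)


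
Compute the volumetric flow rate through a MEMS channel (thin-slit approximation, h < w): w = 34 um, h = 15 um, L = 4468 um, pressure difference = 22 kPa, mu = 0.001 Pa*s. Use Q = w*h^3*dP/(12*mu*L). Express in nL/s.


Step 1: Convert all dimensions to SI (meters).
w = 34e-6 m, h = 15e-6 m, L = 4468e-6 m, dP = 22e3 Pa
Step 2: Q = w * h^3 * dP / (12 * mu * L)
Q = 34e-6 * (15e-6)^3 * 22e3 / (12 * 0.001 * 4468e-6) = 4.708483e-11 m^3/s
Step 3: Convert Q from m^3/s to nL/s (1 m^3 = 1e12 nL, so multiply by 1e12).
Q = 47.085 nL/s


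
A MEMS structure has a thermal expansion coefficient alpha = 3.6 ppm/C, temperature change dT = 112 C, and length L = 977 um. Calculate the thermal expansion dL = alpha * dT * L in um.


Step 1: Convert CTE: alpha = 3.6 ppm/C = 3.6e-6 /C
Step 2: dL = 3.6e-6 * 112 * 977
dL = 0.3939 um


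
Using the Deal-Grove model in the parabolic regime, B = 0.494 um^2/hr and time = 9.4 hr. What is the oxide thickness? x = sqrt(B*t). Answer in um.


Step 1: Compute B*t = 0.494 * 9.4 = 4.6436
Step 2: x = sqrt(4.6436)
x = 2.155 um


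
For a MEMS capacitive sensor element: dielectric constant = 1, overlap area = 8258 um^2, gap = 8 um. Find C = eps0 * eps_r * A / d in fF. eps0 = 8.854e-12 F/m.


Step 1: Convert area to m^2: A = 8258e-12 m^2
Step 2: Convert gap to m: d = 8e-6 m
Step 3: C = eps0 * eps_r * A / d
C = 8.854e-12 * 1 * 8258e-12 / 8e-6
Step 4: Convert to fF (multiply by 1e15).
C = 9.14 fF


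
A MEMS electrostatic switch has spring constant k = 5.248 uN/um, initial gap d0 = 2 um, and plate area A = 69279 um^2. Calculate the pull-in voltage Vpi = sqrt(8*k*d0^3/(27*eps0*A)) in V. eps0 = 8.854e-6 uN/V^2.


Step 1: Compute numerator: 8 * k * d0^3 = 8 * 5.248 * 2^3 = 335.872
Step 2: Compute denominator: 27 * eps0 * A = 27 * 8.854e-6 * 69279 = 16.561699
Step 3: Vpi = sqrt(335.872 / 16.561699)
Vpi = 4.5 V


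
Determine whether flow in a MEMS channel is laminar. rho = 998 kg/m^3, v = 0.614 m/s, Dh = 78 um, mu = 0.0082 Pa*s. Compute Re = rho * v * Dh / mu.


Step 1: Convert Dh to meters: Dh = 78e-6 m
Step 2: Re = rho * v * Dh / mu
Re = 998 * 0.614 * 78e-6 / 0.0082
Re = 5.829
Since Re = 5.829 is below ~2300, the flow is laminar.


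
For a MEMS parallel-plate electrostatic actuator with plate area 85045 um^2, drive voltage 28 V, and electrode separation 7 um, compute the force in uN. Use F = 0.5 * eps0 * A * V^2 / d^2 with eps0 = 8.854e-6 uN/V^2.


Step 1: Identify parameters.
eps0 = 8.854e-6 uN/V^2, A = 85045 um^2, V = 28 V, d = 7 um
Step 2: Compute V^2 = 28^2 = 784
Step 3: Compute d^2 = 7^2 = 49
Step 4: F = 0.5 * 8.854e-6 * 85045 * 784 / 49
F = 6.024 uN


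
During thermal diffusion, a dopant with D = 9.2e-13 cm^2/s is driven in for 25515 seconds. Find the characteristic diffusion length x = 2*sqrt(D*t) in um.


Step 1: Compute D*t = 9.2e-13 * 25515 = 2.34738e-08 cm^2
Step 2: sqrt(D*t) = 1.53212e-04 cm
Step 3: x = 2 * 1.53212e-04 cm = 3.06424e-04 cm
Step 4: Convert to um (1 cm = 1e4 um): x = 3.064 um


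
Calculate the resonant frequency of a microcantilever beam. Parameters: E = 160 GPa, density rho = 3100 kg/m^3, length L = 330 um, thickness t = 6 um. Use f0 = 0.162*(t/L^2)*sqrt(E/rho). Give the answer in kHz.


Step 1: Convert units to SI.
t_SI = 6e-6 m, L_SI = 330e-6 m
Step 2: Calculate sqrt(E/rho).
sqrt(160e9 / 3100) = 7184.21 m/s
Step 3: Compute f0.
f0 = 0.162 * 6e-6 / (330e-6)^2 * 7184.21 = 64123.5 Hz = 64.12 kHz


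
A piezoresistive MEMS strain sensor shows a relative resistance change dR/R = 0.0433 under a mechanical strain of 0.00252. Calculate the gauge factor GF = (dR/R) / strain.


Step 1: Identify values.
dR/R = 0.0433, strain = 0.00252
Step 2: GF = (dR/R) / strain = 0.0433 / 0.00252
GF = 17.2


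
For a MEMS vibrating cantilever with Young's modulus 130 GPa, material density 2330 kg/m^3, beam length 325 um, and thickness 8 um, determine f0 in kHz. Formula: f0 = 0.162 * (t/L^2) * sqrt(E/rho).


Step 1: Convert units to SI.
t_SI = 8e-6 m, L_SI = 325e-6 m
Step 2: Calculate sqrt(E/rho).
sqrt(130e9 / 2330) = 7469.54 m/s
Step 3: Compute f0.
f0 = 0.162 * 8e-6 / (325e-6)^2 * 7469.54 = 91649.9 Hz = 91.65 kHz


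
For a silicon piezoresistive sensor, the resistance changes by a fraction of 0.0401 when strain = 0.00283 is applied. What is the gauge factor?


Step 1: Identify values.
dR/R = 0.0401, strain = 0.00283
Step 2: GF = (dR/R) / strain = 0.0401 / 0.00283
GF = 14.2


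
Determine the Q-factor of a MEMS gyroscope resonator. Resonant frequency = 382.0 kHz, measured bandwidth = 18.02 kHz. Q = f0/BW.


Step 1: Q = f0 / bandwidth
Step 2: Q = 382.0 / 18.02
Q = 21.2


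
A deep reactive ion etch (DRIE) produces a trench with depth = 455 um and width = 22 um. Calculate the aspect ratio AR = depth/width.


Step 1: AR = depth / width
Step 2: AR = 455 / 22
AR = 20.7


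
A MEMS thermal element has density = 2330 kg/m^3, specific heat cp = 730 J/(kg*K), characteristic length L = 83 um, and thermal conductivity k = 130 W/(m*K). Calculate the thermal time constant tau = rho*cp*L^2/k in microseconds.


Step 1: Convert L to m: L = 83e-6 m
Step 2: L^2 = (83e-6)^2 = 6.889e-09 m^2
Step 3: tau = 2330 * 730 * 6.889e-09 / 130 = 9.013462e-05 s
Step 4: Convert to microseconds (multiply by 1e6).
tau = 90.135 us


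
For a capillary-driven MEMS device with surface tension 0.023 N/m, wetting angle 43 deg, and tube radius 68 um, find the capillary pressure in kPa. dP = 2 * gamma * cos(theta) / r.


Step 1: cos(43 deg) = 0.7314
Step 2: Convert r to m: r = 68e-6 m
Step 3: dP = 2 * 0.023 * 0.7314 / 68e-6 = 494.8 Pa
Step 4: Convert Pa to kPa (divide by 1000).
dP = 0.49 kPa


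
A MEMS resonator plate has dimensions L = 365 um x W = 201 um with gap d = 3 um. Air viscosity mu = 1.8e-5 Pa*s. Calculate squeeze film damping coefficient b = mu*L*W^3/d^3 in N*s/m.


Step 1: Convert to SI.
L = 365e-6 m, W = 201e-6 m, d = 3e-6 m
Step 2: W^3 = (201e-6)^3 = 8.12e-12 m^3
Step 3: d^3 = (3e-6)^3 = 2.70e-17 m^3
Step 4: b = 1.8e-5 * 365e-6 * 8.12e-12 / 2.70e-17
b = 1.98e-03 N*s/m


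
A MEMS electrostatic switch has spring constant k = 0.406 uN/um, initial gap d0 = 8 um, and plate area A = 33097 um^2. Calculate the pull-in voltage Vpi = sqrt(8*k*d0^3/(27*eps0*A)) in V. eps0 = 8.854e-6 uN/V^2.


Step 1: Compute numerator: 8 * k * d0^3 = 8 * 0.406 * 8^3 = 1662.976
Step 2: Compute denominator: 27 * eps0 * A = 27 * 8.854e-6 * 33097 = 7.912103
Step 3: Vpi = sqrt(1662.976 / 7.912103)
Vpi = 14.5 V


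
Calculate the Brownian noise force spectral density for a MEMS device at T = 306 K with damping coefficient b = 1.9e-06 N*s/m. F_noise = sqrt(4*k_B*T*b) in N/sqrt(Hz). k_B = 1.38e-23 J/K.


Step 1: Compute 4 * k_B * T * b
= 4 * 1.38e-23 * 306 * 1.9e-06
= 3.2093e-26 N^2/Hz
Step 2: F_noise = sqrt(3.2093e-26)
F_noise = 1.79e-13 N/sqrt(Hz)


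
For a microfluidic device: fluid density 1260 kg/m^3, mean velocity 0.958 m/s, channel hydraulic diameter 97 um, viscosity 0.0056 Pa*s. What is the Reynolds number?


Step 1: Convert Dh to meters: Dh = 97e-6 m
Step 2: Re = rho * v * Dh / mu
Re = 1260 * 0.958 * 97e-6 / 0.0056
Re = 20.908


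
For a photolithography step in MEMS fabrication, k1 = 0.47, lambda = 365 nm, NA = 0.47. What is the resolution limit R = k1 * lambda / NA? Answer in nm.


Step 1: Identify values: k1 = 0.47, lambda = 365 nm, NA = 0.47
Step 2: R = k1 * lambda / NA
R = 0.47 * 365 / 0.47
R = 365.0 nm


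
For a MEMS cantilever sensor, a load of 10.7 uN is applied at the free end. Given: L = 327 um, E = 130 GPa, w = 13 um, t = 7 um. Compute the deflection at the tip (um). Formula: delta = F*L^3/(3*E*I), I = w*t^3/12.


Step 1: Calculate the second moment of area.
I = w * t^3 / 12 = 13 * 7^3 / 12 = 371.5833 um^4
Step 2: Convert E to consistent units (1 GPa = 1000 uN/um^2).
E = 130 GPa = 130000 uN/um^2
Step 3: Calculate tip deflection.
delta = F * L^3 / (3 * E * I)
delta = 10.7 * 327^3 / (3 * 130000 * 371.5833)
delta = 2.5817 um


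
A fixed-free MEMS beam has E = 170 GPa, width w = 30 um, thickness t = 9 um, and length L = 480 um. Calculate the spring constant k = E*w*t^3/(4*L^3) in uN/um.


Step 1: Convert E to consistent units (1 GPa = 1000 uN/um^2).
E = 170 GPa = 170000 uN/um^2
Step 2: Compute t^3 = 9^3 = 729
Step 3: Compute L^3 = 480^3 = 110592000
Step 4: k = 170000 * 30 * 729 / (4 * 110592000)
k = 8.4045 uN/um


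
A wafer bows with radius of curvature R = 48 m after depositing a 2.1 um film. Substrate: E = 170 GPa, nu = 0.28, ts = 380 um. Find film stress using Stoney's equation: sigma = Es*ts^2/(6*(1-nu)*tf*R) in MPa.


Step 1: Compute numerator: Es * ts^2 = 170 * 380^2 = 24548000 (GPa*um^2)
Step 2: Compute denominator (R in um): 6*(1-nu)*tf*R = 6*0.72*2.1*48e6 = 435456000.0 (um^2)
Step 3: sigma (GPa) = 24548000 / 435456000.0 = 5.6373e-02 GPa
Step 4: Convert to MPa (x1000): sigma = 56.4 MPa


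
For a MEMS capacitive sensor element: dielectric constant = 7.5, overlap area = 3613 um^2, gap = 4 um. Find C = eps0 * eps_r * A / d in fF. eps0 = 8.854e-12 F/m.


Step 1: Convert area to m^2: A = 3613e-12 m^2
Step 2: Convert gap to m: d = 4e-6 m
Step 3: C = eps0 * eps_r * A / d
C = 8.854e-12 * 7.5 * 3613e-12 / 4e-6
Step 4: Convert to fF (multiply by 1e15).
C = 59.98 fF


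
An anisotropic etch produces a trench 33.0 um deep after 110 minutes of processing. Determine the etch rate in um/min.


Step 1: Etch rate = depth / time
Step 2: rate = 33.0 / 110
rate = 0.3 um/min


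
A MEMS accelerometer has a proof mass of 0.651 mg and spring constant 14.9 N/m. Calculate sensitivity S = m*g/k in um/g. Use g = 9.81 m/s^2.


Step 1: Convert mass: m = 0.651 mg = 6.51e-07 kg
Step 2: S = m * g / k = 6.51e-07 * 9.81 / 14.9
Step 3: S = 4.29e-07 m/g
Step 4: Convert to um/g: S = 0.429 um/g


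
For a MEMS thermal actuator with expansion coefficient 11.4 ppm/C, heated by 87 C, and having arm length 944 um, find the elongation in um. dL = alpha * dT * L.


Step 1: Convert CTE: alpha = 11.4 ppm/C = 11.4e-6 /C
Step 2: dL = 11.4e-6 * 87 * 944
dL = 0.9363 um


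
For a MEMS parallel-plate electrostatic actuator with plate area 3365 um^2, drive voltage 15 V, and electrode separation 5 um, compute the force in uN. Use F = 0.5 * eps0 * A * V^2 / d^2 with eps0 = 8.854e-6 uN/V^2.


Step 1: Identify parameters.
eps0 = 8.854e-6 uN/V^2, A = 3365 um^2, V = 15 V, d = 5 um
Step 2: Compute V^2 = 15^2 = 225
Step 3: Compute d^2 = 5^2 = 25
Step 4: F = 0.5 * 8.854e-6 * 3365 * 225 / 25
F = 0.134 uN


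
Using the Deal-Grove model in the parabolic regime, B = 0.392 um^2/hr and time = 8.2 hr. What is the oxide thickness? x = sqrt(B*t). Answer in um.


Step 1: Compute B*t = 0.392 * 8.2 = 3.2144
Step 2: x = sqrt(3.2144)
x = 1.793 um


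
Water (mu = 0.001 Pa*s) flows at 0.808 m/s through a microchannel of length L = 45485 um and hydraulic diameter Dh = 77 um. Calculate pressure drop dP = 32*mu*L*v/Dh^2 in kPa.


Step 1: Convert to SI: L = 45485e-6 m, Dh = 77e-6 m
Step 2: dP = 32 * 0.001 * 45485e-6 * 0.808 / (77e-6)^2
Step 3: dP = 198357.25 Pa
Step 4: Convert to kPa: dP = 198.36 kPa


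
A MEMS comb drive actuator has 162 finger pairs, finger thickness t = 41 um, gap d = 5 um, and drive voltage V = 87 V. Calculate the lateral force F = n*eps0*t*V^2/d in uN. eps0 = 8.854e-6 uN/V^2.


Step 1: Parameters: n=162, eps0=8.854e-6 uN/V^2, t=41 um, V=87 V, d=5 um
Step 2: V^2 = 7569
Step 3: F = 162 * 8.854e-6 * 41 * 7569 / 5
F = 89.024 uN


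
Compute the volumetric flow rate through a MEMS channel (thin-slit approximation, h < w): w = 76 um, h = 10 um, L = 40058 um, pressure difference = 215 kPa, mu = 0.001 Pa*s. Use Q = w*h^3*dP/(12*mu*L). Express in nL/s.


Step 1: Convert all dimensions to SI (meters).
w = 76e-6 m, h = 10e-6 m, L = 40058e-6 m, dP = 215e3 Pa
Step 2: Q = w * h^3 * dP / (12 * mu * L)
Q = 76e-6 * (10e-6)^3 * 215e3 / (12 * 0.001 * 40058e-6) = 3.399238e-11 m^3/s
Step 3: Convert Q from m^3/s to nL/s (1 m^3 = 1e12 nL, so multiply by 1e12).
Q = 33.992 nL/s


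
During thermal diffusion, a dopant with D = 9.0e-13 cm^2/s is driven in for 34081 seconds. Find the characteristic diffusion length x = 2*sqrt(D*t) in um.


Step 1: Compute D*t = 9.0e-13 * 34081 = 3.06729e-08 cm^2
Step 2: sqrt(D*t) = 1.75137e-04 cm
Step 3: x = 2 * 1.75137e-04 cm = 3.50274e-04 cm
Step 4: Convert to um (1 cm = 1e4 um): x = 3.503 um


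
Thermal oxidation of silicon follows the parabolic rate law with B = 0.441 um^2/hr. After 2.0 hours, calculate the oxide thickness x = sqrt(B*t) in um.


Step 1: Compute B*t = 0.441 * 2.0 = 0.882
Step 2: x = sqrt(0.882)
x = 0.939 um


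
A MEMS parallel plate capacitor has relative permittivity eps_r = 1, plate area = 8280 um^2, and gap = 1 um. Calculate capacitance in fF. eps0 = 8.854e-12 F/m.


Step 1: Convert area to m^2: A = 8280e-12 m^2
Step 2: Convert gap to m: d = 1e-6 m
Step 3: C = eps0 * eps_r * A / d
C = 8.854e-12 * 1 * 8280e-12 / 1e-6
Step 4: Convert to fF (multiply by 1e15).
C = 73.31 fF


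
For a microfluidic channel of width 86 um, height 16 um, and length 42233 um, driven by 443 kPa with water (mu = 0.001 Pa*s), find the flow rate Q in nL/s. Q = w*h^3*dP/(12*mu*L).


Step 1: Convert all dimensions to SI (meters).
w = 86e-6 m, h = 16e-6 m, L = 42233e-6 m, dP = 443e3 Pa
Step 2: Q = w * h^3 * dP / (12 * mu * L)
Q = 86e-6 * (16e-6)^3 * 443e3 / (12 * 0.001 * 42233e-6) = 3.0791365e-10 m^3/s
Step 3: Convert Q from m^3/s to nL/s (1 m^3 = 1e12 nL, so multiply by 1e12).
Q = 307.914 nL/s


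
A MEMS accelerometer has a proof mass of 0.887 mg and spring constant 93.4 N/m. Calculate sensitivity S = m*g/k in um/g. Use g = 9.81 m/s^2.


Step 1: Convert mass: m = 0.887 mg = 8.87e-07 kg
Step 2: S = m * g / k = 8.87e-07 * 9.81 / 93.4
Step 3: S = 9.32e-08 m/g
Step 4: Convert to um/g: S = 0.093 um/g


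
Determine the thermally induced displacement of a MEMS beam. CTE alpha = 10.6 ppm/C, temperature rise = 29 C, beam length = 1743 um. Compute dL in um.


Step 1: Convert CTE: alpha = 10.6 ppm/C = 10.6e-6 /C
Step 2: dL = 10.6e-6 * 29 * 1743
dL = 0.5358 um


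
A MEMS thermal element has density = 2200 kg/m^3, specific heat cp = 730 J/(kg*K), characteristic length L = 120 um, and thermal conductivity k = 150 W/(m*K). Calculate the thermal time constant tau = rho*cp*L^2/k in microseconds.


Step 1: Convert L to m: L = 120e-6 m
Step 2: L^2 = (120e-6)^2 = 1.44e-08 m^2
Step 3: tau = 2200 * 730 * 1.44e-08 / 150 = 1.54176e-04 s
Step 4: Convert to microseconds (multiply by 1e6).
tau = 154.176 us


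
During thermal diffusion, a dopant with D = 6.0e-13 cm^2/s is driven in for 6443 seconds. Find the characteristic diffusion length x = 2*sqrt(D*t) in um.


Step 1: Compute D*t = 6.0e-13 * 6443 = 3.8658e-09 cm^2
Step 2: sqrt(D*t) = 6.21756e-05 cm
Step 3: x = 2 * 6.21756e-05 cm = 1.243512e-04 cm
Step 4: Convert to um (1 cm = 1e4 um): x = 1.244 um


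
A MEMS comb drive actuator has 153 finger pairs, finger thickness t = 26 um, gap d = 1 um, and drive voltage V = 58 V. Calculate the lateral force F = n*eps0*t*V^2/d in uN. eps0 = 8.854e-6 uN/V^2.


Step 1: Parameters: n=153, eps0=8.854e-6 uN/V^2, t=26 um, V=58 V, d=1 um
Step 2: V^2 = 3364
Step 3: F = 153 * 8.854e-6 * 26 * 3364 / 1
F = 118.484 uN


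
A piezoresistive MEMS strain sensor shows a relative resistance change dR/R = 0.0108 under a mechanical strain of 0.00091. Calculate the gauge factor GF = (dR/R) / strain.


Step 1: Identify values.
dR/R = 0.0108, strain = 0.00091
Step 2: GF = (dR/R) / strain = 0.0108 / 0.00091
GF = 11.9


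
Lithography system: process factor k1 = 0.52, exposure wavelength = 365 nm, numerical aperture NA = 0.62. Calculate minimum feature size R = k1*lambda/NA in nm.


Step 1: Identify values: k1 = 0.52, lambda = 365 nm, NA = 0.62
Step 2: R = k1 * lambda / NA
R = 0.52 * 365 / 0.62
R = 306.1 nm


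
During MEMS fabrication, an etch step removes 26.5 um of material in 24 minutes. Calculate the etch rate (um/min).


Step 1: Etch rate = depth / time
Step 2: rate = 26.5 / 24
rate = 1.104 um/min


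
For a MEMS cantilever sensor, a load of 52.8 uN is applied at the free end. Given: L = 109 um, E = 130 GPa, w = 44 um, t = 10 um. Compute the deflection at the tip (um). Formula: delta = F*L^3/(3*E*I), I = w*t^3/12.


Step 1: Calculate the second moment of area.
I = w * t^3 / 12 = 44 * 10^3 / 12 = 3666.6667 um^4
Step 2: Convert E to consistent units (1 GPa = 1000 uN/um^2).
E = 130 GPa = 130000 uN/um^2
Step 3: Calculate tip deflection.
delta = F * L^3 / (3 * E * I)
delta = 52.8 * 109^3 / (3 * 130000 * 3666.6667)
delta = 0.0478 um


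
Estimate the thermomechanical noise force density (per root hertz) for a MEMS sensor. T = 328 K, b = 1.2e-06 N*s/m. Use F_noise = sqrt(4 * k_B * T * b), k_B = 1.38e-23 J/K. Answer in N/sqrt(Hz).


Step 1: Compute 4 * k_B * T * b
= 4 * 1.38e-23 * 328 * 1.2e-06
= 2.1727e-26 N^2/Hz
Step 2: F_noise = sqrt(2.1727e-26)
F_noise = 1.47e-13 N/sqrt(Hz)


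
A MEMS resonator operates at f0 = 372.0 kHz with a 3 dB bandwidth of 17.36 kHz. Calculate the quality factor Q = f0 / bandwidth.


Step 1: Q = f0 / bandwidth
Step 2: Q = 372.0 / 17.36
Q = 21.4


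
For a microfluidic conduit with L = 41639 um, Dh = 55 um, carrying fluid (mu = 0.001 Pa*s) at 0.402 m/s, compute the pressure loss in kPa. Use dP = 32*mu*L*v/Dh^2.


Step 1: Convert to SI: L = 41639e-6 m, Dh = 55e-6 m
Step 2: dP = 32 * 0.001 * 41639e-6 * 0.402 / (55e-6)^2
Step 3: dP = 177072.43 Pa
Step 4: Convert to kPa: dP = 177.07 kPa


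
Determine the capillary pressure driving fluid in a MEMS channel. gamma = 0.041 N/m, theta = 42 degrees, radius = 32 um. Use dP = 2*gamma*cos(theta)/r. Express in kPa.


Step 1: cos(42 deg) = 0.7431
Step 2: Convert r to m: r = 32e-6 m
Step 3: dP = 2 * 0.041 * 0.7431 / 32e-6 = 1904.2 Pa
Step 4: Convert Pa to kPa (divide by 1000).
dP = 1.9 kPa


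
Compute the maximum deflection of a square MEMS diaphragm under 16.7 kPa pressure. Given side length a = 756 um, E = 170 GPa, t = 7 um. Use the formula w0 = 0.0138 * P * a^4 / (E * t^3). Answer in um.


Step 1: Convert pressure to compatible units (E is in GPa, so P in GPa).
P = 16.7 kPa = 16.7e-6 GPa
Step 2: Compute numerator: 0.0138 * P * a^4.
a^4 = 756^4 = 326653399296
numerator = 0.0138 * 16.7e-6 * 326653399296 = 7.52805e+04
Step 3: Compute denominator: E * t^3 = 170 * 7^3 = 58310
Step 4: w0 = numerator / denominator = 7.52805e+04 / 58310 = 1.291 um


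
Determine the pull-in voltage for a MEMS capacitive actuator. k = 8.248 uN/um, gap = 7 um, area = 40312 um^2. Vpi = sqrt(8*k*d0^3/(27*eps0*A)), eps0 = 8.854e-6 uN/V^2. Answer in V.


Step 1: Compute numerator: 8 * k * d0^3 = 8 * 8.248 * 7^3 = 22632.512
Step 2: Compute denominator: 27 * eps0 * A = 27 * 8.854e-6 * 40312 = 9.636906
Step 3: Vpi = sqrt(22632.512 / 9.636906)
Vpi = 48.46 V


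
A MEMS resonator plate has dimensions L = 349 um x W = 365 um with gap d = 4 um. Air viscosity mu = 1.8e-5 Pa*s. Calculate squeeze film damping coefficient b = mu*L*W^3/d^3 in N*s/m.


Step 1: Convert to SI.
L = 349e-6 m, W = 365e-6 m, d = 4e-6 m
Step 2: W^3 = (365e-6)^3 = 4.86e-11 m^3
Step 3: d^3 = (4e-6)^3 = 6.40e-17 m^3
Step 4: b = 1.8e-5 * 349e-6 * 4.86e-11 / 6.40e-17
b = 4.77e-03 N*s/m
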